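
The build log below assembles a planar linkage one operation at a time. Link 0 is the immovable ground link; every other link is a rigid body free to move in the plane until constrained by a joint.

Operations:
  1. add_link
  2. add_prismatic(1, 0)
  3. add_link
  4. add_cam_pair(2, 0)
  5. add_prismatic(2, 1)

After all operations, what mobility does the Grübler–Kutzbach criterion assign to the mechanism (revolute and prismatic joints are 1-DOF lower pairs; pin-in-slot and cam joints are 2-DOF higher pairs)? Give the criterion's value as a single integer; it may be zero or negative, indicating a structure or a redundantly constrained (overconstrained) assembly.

(L,J1,J2)=(1,0,0); link0 fixed
link1: (2,0,0)
P 1-0 [J1]: (2,1,0)
link2: (3,1,0)
C 2-0 [J2]: (3,1,1)
P 2-1 [J1]: (3,2,1)
Grübler: 3·2 − 2·2 − 1 = 1

M = 1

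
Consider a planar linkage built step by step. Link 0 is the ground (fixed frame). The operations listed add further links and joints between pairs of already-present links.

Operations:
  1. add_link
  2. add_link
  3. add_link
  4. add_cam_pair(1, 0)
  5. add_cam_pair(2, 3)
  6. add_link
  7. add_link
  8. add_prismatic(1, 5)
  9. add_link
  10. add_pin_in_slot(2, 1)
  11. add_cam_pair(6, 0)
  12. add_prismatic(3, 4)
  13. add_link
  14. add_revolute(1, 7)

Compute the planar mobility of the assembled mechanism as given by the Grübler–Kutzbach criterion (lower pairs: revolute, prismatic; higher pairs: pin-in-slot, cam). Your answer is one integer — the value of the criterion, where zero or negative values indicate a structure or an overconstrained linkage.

M = 11

L=1 J1=0 J2=0
add link → L=2 J1=0 J2=0
add link → L=3 J1=0 J2=0
add link → L=4 J1=0 J2=0
C@1,0 dof=2 J2 → L=4 J1=0 J2=1
C@2,3 dof=2 J2 → L=4 J1=0 J2=2
add link → L=5 J1=0 J2=2
add link → L=6 J1=0 J2=2
P@1,5 dof=1 J1 → L=6 J1=1 J2=2
add link → L=7 J1=1 J2=2
PS@2,1 dof=2 J2 → L=7 J1=1 J2=3
C@6,0 dof=2 J2 → L=7 J1=1 J2=4
P@3,4 dof=1 J1 → L=7 J1=2 J2=4
add link → L=8 J1=2 J2=4
R@1,7 dof=1 J1 → L=8 J1=3 J2=4
M=3(L−1)−2J1−J2=3·7−2·3−4=11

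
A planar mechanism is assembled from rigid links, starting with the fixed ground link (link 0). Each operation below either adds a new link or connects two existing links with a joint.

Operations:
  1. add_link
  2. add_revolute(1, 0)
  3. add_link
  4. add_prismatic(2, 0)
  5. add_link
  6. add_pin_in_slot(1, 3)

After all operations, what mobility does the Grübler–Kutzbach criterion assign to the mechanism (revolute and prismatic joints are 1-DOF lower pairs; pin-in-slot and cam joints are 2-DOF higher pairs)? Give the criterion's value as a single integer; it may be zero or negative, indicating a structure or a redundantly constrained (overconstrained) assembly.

M = 4

ground; <1,0,0>
#1 <2,0,0>
R:1↔0 J1 <2,1,0>
#2 <3,1,0>
P:2↔0 J1 <3,2,0>
#3 <4,2,0>
PS:1↔3 J2 <4,2,1>
3×3 − 2×2 − 1×1 = 4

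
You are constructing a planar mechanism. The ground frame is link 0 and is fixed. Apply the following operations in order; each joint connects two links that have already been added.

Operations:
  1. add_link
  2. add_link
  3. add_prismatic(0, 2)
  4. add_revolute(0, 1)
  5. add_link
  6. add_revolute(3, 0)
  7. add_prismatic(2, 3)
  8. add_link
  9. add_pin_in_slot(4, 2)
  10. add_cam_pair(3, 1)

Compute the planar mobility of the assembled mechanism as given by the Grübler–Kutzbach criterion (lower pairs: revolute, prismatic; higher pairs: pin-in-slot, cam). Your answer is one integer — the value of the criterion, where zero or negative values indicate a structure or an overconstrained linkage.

M = 2

[1;0;0] (link 0 is ground)
L+ [2;0;0]
L+ [3;0;0]
P(0,2)∈J1 [3;1;0]
R(0,1)∈J1 [3;2;0]
L+ [4;2;0]
R(3,0)∈J1 [4;3;0]
P(2,3)∈J1 [4;4;0]
L+ [5;4;0]
PS(4,2)∈J2 [5;4;1]
C(3,1)∈J2 [5;4;2]
mobility = 12 − 8 − 2 = 2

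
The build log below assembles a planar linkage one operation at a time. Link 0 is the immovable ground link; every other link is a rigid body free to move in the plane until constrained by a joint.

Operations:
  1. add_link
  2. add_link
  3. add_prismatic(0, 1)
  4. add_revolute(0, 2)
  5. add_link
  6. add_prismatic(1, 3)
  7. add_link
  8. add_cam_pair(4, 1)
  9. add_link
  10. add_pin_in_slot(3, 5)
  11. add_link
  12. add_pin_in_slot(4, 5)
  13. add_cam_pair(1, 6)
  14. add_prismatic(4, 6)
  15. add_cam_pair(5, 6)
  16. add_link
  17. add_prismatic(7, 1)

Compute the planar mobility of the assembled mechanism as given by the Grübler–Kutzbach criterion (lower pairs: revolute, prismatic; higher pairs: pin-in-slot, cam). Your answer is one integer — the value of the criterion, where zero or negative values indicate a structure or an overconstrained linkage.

M = 6

L=1 J1=0 J2=0
add link → L=2 J1=0 J2=0
add link → L=3 J1=0 J2=0
P@0,1 dof=1 J1 → L=3 J1=1 J2=0
R@0,2 dof=1 J1 → L=3 J1=2 J2=0
add link → L=4 J1=2 J2=0
P@1,3 dof=1 J1 → L=4 J1=3 J2=0
add link → L=5 J1=3 J2=0
C@4,1 dof=2 J2 → L=5 J1=3 J2=1
add link → L=6 J1=3 J2=1
PS@3,5 dof=2 J2 → L=6 J1=3 J2=2
add link → L=7 J1=3 J2=2
PS@4,5 dof=2 J2 → L=7 J1=3 J2=3
C@1,6 dof=2 J2 → L=7 J1=3 J2=4
P@4,6 dof=1 J1 → L=7 J1=4 J2=4
C@5,6 dof=2 J2 → L=7 J1=4 J2=5
add link → L=8 J1=4 J2=5
P@7,1 dof=1 J1 → L=8 J1=5 J2=5
M=3(L−1)−2J1−J2=3·7−2·5−5=6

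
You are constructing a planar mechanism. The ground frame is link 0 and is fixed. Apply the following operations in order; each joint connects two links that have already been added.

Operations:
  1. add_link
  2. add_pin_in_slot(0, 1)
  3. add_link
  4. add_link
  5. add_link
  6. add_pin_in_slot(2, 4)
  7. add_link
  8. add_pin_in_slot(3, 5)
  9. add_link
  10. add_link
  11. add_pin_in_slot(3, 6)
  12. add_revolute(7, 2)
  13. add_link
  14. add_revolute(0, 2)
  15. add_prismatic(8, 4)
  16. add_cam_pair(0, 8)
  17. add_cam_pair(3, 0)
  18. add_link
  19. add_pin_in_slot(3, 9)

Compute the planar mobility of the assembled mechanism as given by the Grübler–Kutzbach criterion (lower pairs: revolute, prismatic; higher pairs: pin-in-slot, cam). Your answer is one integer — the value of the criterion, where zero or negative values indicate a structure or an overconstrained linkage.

M = 14

(L,J1,J2)=(1,0,0); link0 fixed
link1: (2,0,0)
PS 0-1 [J2]: (2,0,1)
link2: (3,0,1)
link3: (4,0,1)
link4: (5,0,1)
PS 2-4 [J2]: (5,0,2)
link5: (6,0,2)
PS 3-5 [J2]: (6,0,3)
link6: (7,0,3)
link7: (8,0,3)
PS 3-6 [J2]: (8,0,4)
R 7-2 [J1]: (8,1,4)
link8: (9,1,4)
R 0-2 [J1]: (9,2,4)
P 8-4 [J1]: (9,3,4)
C 0-8 [J2]: (9,3,5)
C 3-0 [J2]: (9,3,6)
link9: (10,3,6)
PS 3-9 [J2]: (10,3,7)
Grübler: 3·9 − 2·3 − 7 = 14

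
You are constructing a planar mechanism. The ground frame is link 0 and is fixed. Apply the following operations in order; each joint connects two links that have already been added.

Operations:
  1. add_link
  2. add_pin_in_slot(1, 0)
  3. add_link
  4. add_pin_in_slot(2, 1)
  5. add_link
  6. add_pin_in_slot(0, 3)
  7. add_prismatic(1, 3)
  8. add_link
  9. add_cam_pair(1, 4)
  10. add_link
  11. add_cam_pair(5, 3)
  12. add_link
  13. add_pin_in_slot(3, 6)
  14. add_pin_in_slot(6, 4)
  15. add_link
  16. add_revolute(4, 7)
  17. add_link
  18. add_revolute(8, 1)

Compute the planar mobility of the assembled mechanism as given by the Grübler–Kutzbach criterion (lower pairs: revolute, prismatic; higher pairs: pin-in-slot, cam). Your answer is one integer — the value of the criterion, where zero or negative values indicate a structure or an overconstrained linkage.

M = 11

ground; <1,0,0>
#1 <2,0,0>
PS:1↔0 J2 <2,0,1>
#2 <3,0,1>
PS:2↔1 J2 <3,0,2>
#3 <4,0,2>
PS:0↔3 J2 <4,0,3>
P:1↔3 J1 <4,1,3>
#4 <5,1,3>
C:1↔4 J2 <5,1,4>
#5 <6,1,4>
C:5↔3 J2 <6,1,5>
#6 <7,1,5>
PS:3↔6 J2 <7,1,6>
PS:6↔4 J2 <7,1,7>
#7 <8,1,7>
R:4↔7 J1 <8,2,7>
#8 <9,2,7>
R:8↔1 J1 <9,3,7>
3×8 − 2×3 − 1×7 = 11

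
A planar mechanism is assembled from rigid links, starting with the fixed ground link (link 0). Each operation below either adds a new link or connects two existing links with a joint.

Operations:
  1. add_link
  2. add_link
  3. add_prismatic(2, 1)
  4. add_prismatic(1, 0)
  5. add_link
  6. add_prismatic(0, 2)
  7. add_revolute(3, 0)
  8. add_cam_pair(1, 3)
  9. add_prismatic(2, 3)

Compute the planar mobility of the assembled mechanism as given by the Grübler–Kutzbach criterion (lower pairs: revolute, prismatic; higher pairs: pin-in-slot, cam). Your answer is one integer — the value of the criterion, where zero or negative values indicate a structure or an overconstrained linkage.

M = -2

link 0 = ground. State L|J1|J2 = 1|0|0
+link1  2|0|0
+link2  3|0|0
P(2,1) f=1→J1  3|1|0
P(1,0) f=1→J1  3|2|0
+link3  4|2|0
P(0,2) f=1→J1  4|3|0
R(3,0) f=1→J1  4|4|0
C(1,3) f=2→J2  4|4|1
P(2,3) f=1→J1  4|5|1
M = 3(4−1)−2·5−1 = 9−10−1 = -2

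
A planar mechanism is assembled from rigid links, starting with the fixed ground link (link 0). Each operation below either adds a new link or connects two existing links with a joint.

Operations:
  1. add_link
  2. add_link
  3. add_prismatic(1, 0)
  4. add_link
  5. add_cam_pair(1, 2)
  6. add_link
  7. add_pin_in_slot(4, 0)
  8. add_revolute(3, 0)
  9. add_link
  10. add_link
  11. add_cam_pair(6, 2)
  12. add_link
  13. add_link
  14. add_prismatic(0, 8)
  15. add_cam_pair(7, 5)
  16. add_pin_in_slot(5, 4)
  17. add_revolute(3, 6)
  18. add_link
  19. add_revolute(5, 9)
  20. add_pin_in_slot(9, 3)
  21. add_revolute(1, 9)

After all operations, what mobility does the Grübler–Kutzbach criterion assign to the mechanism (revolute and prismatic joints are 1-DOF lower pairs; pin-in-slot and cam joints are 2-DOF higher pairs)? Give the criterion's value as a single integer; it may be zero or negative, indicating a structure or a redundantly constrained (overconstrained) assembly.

link 0 = ground. State L|J1|J2 = 1|0|0
+link1  2|0|0
+link2  3|0|0
P(1,0) f=1→J1  3|1|0
+link3  4|1|0
C(1,2) f=2→J2  4|1|1
+link4  5|1|1
PS(4,0) f=2→J2  5|1|2
R(3,0) f=1→J1  5|2|2
+link5  6|2|2
+link6  7|2|2
C(6,2) f=2→J2  7|2|3
+link7  8|2|3
+link8  9|2|3
P(0,8) f=1→J1  9|3|3
C(7,5) f=2→J2  9|3|4
PS(5,4) f=2→J2  9|3|5
R(3,6) f=1→J1  9|4|5
+link9  10|4|5
R(5,9) f=1→J1  10|5|5
PS(9,3) f=2→J2  10|5|6
R(1,9) f=1→J1  10|6|6
M = 3(10−1)−2·6−6 = 27−12−6 = 9

M = 9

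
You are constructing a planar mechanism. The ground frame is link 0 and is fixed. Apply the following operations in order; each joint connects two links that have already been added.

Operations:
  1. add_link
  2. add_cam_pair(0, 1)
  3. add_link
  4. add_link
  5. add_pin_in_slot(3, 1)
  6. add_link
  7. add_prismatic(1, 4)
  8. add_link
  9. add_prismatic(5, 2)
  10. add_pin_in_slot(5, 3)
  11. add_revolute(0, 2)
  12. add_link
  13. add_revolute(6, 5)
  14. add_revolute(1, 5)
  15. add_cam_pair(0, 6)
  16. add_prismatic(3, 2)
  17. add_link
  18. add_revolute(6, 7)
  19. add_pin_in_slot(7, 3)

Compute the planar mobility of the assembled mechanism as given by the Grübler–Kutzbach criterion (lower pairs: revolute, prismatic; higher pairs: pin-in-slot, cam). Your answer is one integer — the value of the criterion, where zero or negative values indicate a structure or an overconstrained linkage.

M = 2

L=1 J1=0 J2=0
add link → L=2 J1=0 J2=0
C@0,1 dof=2 J2 → L=2 J1=0 J2=1
add link → L=3 J1=0 J2=1
add link → L=4 J1=0 J2=1
PS@3,1 dof=2 J2 → L=4 J1=0 J2=2
add link → L=5 J1=0 J2=2
P@1,4 dof=1 J1 → L=5 J1=1 J2=2
add link → L=6 J1=1 J2=2
P@5,2 dof=1 J1 → L=6 J1=2 J2=2
PS@5,3 dof=2 J2 → L=6 J1=2 J2=3
R@0,2 dof=1 J1 → L=6 J1=3 J2=3
add link → L=7 J1=3 J2=3
R@6,5 dof=1 J1 → L=7 J1=4 J2=3
R@1,5 dof=1 J1 → L=7 J1=5 J2=3
C@0,6 dof=2 J2 → L=7 J1=5 J2=4
P@3,2 dof=1 J1 → L=7 J1=6 J2=4
add link → L=8 J1=6 J2=4
R@6,7 dof=1 J1 → L=8 J1=7 J2=4
PS@7,3 dof=2 J2 → L=8 J1=7 J2=5
M=3(L−1)−2J1−J2=3·7−2·7−5=2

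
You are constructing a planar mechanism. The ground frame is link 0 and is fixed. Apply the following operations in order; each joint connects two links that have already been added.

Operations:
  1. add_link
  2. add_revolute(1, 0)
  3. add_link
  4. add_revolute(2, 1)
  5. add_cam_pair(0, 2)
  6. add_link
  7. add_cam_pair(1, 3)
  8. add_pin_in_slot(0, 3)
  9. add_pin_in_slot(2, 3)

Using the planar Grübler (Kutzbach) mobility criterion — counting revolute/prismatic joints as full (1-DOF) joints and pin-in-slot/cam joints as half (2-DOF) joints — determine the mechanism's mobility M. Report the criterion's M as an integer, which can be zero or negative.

M = 1

ground; <1,0,0>
#1 <2,0,0>
R:1↔0 J1 <2,1,0>
#2 <3,1,0>
R:2↔1 J1 <3,2,0>
C:0↔2 J2 <3,2,1>
#3 <4,2,1>
C:1↔3 J2 <4,2,2>
PS:0↔3 J2 <4,2,3>
PS:2↔3 J2 <4,2,4>
3×3 − 2×2 − 1×4 = 1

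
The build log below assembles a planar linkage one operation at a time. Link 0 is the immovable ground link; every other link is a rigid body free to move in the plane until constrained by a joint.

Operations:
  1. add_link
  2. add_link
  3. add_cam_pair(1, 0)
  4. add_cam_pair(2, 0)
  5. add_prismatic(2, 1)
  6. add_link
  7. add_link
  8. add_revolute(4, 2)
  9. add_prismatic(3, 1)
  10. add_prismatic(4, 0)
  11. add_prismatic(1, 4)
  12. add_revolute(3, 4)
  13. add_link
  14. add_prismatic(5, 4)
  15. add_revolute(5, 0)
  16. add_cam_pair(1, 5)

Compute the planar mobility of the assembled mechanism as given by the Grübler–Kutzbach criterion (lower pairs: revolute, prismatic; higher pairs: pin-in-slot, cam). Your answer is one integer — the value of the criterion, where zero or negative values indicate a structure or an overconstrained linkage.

link 0 = ground. State L|J1|J2 = 1|0|0
+link1  2|0|0
+link2  3|0|0
C(1,0) f=2→J2  3|0|1
C(2,0) f=2→J2  3|0|2
P(2,1) f=1→J1  3|1|2
+link3  4|1|2
+link4  5|1|2
R(4,2) f=1→J1  5|2|2
P(3,1) f=1→J1  5|3|2
P(4,0) f=1→J1  5|4|2
P(1,4) f=1→J1  5|5|2
R(3,4) f=1→J1  5|6|2
+link5  6|6|2
P(5,4) f=1→J1  6|7|2
R(5,0) f=1→J1  6|8|2
C(1,5) f=2→J2  6|8|3
M = 3(6−1)−2·8−3 = 15−16−3 = -4

M = -4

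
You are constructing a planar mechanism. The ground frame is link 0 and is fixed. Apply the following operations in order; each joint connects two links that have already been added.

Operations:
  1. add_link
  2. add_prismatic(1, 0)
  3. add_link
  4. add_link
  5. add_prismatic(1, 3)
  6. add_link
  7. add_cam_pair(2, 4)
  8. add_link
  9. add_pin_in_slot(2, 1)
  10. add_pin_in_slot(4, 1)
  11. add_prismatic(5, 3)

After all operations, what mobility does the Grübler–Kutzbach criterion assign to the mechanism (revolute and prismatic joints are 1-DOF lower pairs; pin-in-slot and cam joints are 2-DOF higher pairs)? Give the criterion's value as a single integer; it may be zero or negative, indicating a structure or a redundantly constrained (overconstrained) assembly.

[1;0;0] (link 0 is ground)
L+ [2;0;0]
P(1,0)∈J1 [2;1;0]
L+ [3;1;0]
L+ [4;1;0]
P(1,3)∈J1 [4;2;0]
L+ [5;2;0]
C(2,4)∈J2 [5;2;1]
L+ [6;2;1]
PS(2,1)∈J2 [6;2;2]
PS(4,1)∈J2 [6;2;3]
P(5,3)∈J1 [6;3;3]
mobility = 15 − 6 − 3 = 6

M = 6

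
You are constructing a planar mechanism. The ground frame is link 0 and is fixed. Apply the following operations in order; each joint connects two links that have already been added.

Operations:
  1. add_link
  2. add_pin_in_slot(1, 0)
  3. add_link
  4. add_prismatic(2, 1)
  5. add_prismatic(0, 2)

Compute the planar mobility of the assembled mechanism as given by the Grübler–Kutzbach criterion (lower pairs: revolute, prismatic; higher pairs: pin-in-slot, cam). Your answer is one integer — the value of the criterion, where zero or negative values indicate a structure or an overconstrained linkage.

M = 1

[1;0;0] (link 0 is ground)
L+ [2;0;0]
PS(1,0)∈J2 [2;0;1]
L+ [3;0;1]
P(2,1)∈J1 [3;1;1]
P(0,2)∈J1 [3;2;1]
mobility = 6 − 4 − 1 = 1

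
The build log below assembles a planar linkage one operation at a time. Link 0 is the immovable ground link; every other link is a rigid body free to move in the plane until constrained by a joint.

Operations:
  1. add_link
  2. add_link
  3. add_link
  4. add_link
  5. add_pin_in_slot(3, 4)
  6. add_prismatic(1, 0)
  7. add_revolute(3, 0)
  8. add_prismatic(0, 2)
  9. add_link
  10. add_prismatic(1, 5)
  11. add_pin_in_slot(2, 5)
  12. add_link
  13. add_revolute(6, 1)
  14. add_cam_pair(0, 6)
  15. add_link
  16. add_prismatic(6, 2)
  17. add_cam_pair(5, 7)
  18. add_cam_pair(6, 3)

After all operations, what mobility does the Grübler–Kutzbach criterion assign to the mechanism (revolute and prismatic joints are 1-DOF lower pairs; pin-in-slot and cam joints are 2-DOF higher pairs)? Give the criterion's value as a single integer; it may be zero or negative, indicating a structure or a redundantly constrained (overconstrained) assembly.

M = 4

[1;0;0] (link 0 is ground)
L+ [2;0;0]
L+ [3;0;0]
L+ [4;0;0]
L+ [5;0;0]
PS(3,4)∈J2 [5;0;1]
P(1,0)∈J1 [5;1;1]
R(3,0)∈J1 [5;2;1]
P(0,2)∈J1 [5;3;1]
L+ [6;3;1]
P(1,5)∈J1 [6;4;1]
PS(2,5)∈J2 [6;4;2]
L+ [7;4;2]
R(6,1)∈J1 [7;5;2]
C(0,6)∈J2 [7;5;3]
L+ [8;5;3]
P(6,2)∈J1 [8;6;3]
C(5,7)∈J2 [8;6;4]
C(6,3)∈J2 [8;6;5]
mobility = 21 − 12 − 5 = 4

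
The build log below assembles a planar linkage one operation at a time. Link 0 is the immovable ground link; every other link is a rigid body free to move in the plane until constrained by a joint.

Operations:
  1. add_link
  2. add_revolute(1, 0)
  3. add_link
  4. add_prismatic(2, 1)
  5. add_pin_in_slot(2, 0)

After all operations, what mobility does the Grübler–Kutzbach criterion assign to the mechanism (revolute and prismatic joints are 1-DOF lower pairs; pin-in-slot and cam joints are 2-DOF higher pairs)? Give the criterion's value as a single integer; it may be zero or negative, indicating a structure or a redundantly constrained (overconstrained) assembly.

M = 1

[1;0;0] (link 0 is ground)
L+ [2;0;0]
R(1,0)∈J1 [2;1;0]
L+ [3;1;0]
P(2,1)∈J1 [3;2;0]
PS(2,0)∈J2 [3;2;1]
mobility = 6 − 4 − 1 = 1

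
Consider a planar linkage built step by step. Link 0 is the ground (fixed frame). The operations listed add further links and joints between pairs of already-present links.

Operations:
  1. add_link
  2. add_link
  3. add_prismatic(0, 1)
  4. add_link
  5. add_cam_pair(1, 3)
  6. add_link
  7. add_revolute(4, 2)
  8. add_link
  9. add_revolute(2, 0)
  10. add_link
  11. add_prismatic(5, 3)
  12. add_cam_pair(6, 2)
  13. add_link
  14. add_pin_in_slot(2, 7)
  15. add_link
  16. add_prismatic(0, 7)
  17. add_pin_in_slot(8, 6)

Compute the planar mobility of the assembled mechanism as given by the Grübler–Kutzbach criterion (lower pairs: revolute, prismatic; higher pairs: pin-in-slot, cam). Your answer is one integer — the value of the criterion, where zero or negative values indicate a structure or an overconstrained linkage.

M = 10

ground; <1,0,0>
#1 <2,0,0>
#2 <3,0,0>
P:0↔1 J1 <3,1,0>
#3 <4,1,0>
C:1↔3 J2 <4,1,1>
#4 <5,1,1>
R:4↔2 J1 <5,2,1>
#5 <6,2,1>
R:2↔0 J1 <6,3,1>
#6 <7,3,1>
P:5↔3 J1 <7,4,1>
C:6↔2 J2 <7,4,2>
#7 <8,4,2>
PS:2↔7 J2 <8,4,3>
#8 <9,4,3>
P:0↔7 J1 <9,5,3>
PS:8↔6 J2 <9,5,4>
3×8 − 2×5 − 1×4 = 10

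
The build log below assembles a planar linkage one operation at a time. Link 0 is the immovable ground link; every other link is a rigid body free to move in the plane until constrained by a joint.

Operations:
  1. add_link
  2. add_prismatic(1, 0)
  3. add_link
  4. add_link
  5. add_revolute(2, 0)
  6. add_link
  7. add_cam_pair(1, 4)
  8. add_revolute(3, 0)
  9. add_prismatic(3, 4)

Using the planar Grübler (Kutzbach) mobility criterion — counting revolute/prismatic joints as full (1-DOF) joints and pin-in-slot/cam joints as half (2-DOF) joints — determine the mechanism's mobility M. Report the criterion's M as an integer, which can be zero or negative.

(L,J1,J2)=(1,0,0); link0 fixed
link1: (2,0,0)
P 1-0 [J1]: (2,1,0)
link2: (3,1,0)
link3: (4,1,0)
R 2-0 [J1]: (4,2,0)
link4: (5,2,0)
C 1-4 [J2]: (5,2,1)
R 3-0 [J1]: (5,3,1)
P 3-4 [J1]: (5,4,1)
Grübler: 3·4 − 2·4 − 1 = 3

M = 3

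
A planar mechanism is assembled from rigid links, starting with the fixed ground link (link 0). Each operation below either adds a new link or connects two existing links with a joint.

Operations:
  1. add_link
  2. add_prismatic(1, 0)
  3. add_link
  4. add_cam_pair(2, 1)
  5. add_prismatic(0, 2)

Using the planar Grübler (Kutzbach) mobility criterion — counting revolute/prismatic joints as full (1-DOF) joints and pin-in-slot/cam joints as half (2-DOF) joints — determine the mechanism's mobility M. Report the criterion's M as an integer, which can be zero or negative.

ground; <1,0,0>
#1 <2,0,0>
P:1↔0 J1 <2,1,0>
#2 <3,1,0>
C:2↔1 J2 <3,1,1>
P:0↔2 J1 <3,2,1>
3×2 − 2×2 − 1×1 = 1

M = 1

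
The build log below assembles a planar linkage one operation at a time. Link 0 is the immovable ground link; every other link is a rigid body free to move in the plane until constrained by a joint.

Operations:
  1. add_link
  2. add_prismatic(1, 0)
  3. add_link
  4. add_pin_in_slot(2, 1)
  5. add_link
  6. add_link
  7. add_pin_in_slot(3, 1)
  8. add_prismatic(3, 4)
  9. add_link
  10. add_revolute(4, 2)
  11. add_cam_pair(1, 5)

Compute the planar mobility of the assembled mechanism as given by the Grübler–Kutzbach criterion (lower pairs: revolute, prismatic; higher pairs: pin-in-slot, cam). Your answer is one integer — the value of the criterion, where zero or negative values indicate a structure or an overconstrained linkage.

L=1 J1=0 J2=0
add link → L=2 J1=0 J2=0
P@1,0 dof=1 J1 → L=2 J1=1 J2=0
add link → L=3 J1=1 J2=0
PS@2,1 dof=2 J2 → L=3 J1=1 J2=1
add link → L=4 J1=1 J2=1
add link → L=5 J1=1 J2=1
PS@3,1 dof=2 J2 → L=5 J1=1 J2=2
P@3,4 dof=1 J1 → L=5 J1=2 J2=2
add link → L=6 J1=2 J2=2
R@4,2 dof=1 J1 → L=6 J1=3 J2=2
C@1,5 dof=2 J2 → L=6 J1=3 J2=3
M=3(L−1)−2J1−J2=3·5−2·3−3=6

M = 6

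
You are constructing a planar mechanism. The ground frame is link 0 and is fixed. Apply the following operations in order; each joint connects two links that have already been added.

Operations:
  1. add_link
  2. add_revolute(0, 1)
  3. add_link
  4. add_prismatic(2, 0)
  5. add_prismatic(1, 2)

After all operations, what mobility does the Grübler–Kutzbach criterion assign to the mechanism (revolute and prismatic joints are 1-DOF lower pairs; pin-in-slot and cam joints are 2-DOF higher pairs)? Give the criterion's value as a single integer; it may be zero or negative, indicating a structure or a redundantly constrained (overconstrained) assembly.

M = 0

ground; <1,0,0>
#1 <2,0,0>
R:0↔1 J1 <2,1,0>
#2 <3,1,0>
P:2↔0 J1 <3,2,0>
P:1↔2 J1 <3,3,0>
3×2 − 2×3 − 1×0 = 0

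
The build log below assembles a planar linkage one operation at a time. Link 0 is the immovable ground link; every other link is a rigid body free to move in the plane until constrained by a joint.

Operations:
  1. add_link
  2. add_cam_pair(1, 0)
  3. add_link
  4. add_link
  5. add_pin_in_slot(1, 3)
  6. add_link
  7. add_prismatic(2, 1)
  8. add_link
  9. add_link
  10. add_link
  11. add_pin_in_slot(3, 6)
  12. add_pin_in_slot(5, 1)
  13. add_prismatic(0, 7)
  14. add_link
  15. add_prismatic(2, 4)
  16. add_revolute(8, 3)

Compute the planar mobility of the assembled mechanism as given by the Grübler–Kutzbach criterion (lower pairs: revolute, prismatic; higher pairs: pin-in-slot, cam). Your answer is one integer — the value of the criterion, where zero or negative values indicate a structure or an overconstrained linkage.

link 0 = ground. State L|J1|J2 = 1|0|0
+link1  2|0|0
C(1,0) f=2→J2  2|0|1
+link2  3|0|1
+link3  4|0|1
PS(1,3) f=2→J2  4|0|2
+link4  5|0|2
P(2,1) f=1→J1  5|1|2
+link5  6|1|2
+link6  7|1|2
+link7  8|1|2
PS(3,6) f=2→J2  8|1|3
PS(5,1) f=2→J2  8|1|4
P(0,7) f=1→J1  8|2|4
+link8  9|2|4
P(2,4) f=1→J1  9|3|4
R(8,3) f=1→J1  9|4|4
M = 3(9−1)−2·4−4 = 24−8−4 = 12

M = 12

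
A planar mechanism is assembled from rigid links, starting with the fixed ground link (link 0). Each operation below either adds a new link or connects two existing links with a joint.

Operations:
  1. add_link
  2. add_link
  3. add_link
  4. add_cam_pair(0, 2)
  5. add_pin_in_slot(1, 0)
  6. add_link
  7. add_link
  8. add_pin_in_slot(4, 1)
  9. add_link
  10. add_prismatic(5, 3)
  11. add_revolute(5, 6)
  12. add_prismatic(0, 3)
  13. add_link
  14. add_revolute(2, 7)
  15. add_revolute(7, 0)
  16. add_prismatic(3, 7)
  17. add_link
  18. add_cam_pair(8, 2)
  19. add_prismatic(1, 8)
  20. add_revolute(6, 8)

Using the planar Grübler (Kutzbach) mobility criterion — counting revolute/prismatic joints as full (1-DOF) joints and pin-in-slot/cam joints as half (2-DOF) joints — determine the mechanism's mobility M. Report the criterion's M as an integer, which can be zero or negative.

link 0 = ground. State L|J1|J2 = 1|0|0
+link1  2|0|0
+link2  3|0|0
+link3  4|0|0
C(0,2) f=2→J2  4|0|1
PS(1,0) f=2→J2  4|0|2
+link4  5|0|2
+link5  6|0|2
PS(4,1) f=2→J2  6|0|3
+link6  7|0|3
P(5,3) f=1→J1  7|1|3
R(5,6) f=1→J1  7|2|3
P(0,3) f=1→J1  7|3|3
+link7  8|3|3
R(2,7) f=1→J1  8|4|3
R(7,0) f=1→J1  8|5|3
P(3,7) f=1→J1  8|6|3
+link8  9|6|3
C(8,2) f=2→J2  9|6|4
P(1,8) f=1→J1  9|7|4
R(6,8) f=1→J1  9|8|4
M = 3(9−1)−2·8−4 = 24−16−4 = 4

M = 4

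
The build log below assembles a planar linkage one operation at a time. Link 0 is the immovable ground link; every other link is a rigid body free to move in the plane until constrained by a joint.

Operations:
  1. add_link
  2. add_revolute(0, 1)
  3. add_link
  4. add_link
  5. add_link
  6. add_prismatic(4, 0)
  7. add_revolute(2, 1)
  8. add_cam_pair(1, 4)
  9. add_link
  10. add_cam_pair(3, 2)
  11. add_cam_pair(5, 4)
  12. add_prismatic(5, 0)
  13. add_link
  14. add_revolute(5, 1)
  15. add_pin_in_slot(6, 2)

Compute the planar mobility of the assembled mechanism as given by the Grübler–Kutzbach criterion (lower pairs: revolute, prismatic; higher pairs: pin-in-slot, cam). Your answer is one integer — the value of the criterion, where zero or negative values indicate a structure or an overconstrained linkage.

M = 4

L=1 J1=0 J2=0
add link → L=2 J1=0 J2=0
R@0,1 dof=1 J1 → L=2 J1=1 J2=0
add link → L=3 J1=1 J2=0
add link → L=4 J1=1 J2=0
add link → L=5 J1=1 J2=0
P@4,0 dof=1 J1 → L=5 J1=2 J2=0
R@2,1 dof=1 J1 → L=5 J1=3 J2=0
C@1,4 dof=2 J2 → L=5 J1=3 J2=1
add link → L=6 J1=3 J2=1
C@3,2 dof=2 J2 → L=6 J1=3 J2=2
C@5,4 dof=2 J2 → L=6 J1=3 J2=3
P@5,0 dof=1 J1 → L=6 J1=4 J2=3
add link → L=7 J1=4 J2=3
R@5,1 dof=1 J1 → L=7 J1=5 J2=3
PS@6,2 dof=2 J2 → L=7 J1=5 J2=4
M=3(L−1)−2J1−J2=3·6−2·5−4=4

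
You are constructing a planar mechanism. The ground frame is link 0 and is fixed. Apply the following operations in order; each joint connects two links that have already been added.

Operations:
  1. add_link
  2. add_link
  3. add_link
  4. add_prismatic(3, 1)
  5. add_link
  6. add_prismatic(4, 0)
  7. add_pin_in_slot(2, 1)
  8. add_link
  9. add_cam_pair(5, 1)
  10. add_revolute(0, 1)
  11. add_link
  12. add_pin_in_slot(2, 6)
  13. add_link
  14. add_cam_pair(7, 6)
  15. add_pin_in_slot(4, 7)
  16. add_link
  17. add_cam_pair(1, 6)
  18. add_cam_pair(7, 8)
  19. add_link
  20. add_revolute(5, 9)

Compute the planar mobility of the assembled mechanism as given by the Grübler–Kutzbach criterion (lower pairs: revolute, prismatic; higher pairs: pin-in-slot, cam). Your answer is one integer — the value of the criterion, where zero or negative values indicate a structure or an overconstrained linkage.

link 0 = ground. State L|J1|J2 = 1|0|0
+link1  2|0|0
+link2  3|0|0
+link3  4|0|0
P(3,1) f=1→J1  4|1|0
+link4  5|1|0
P(4,0) f=1→J1  5|2|0
PS(2,1) f=2→J2  5|2|1
+link5  6|2|1
C(5,1) f=2→J2  6|2|2
R(0,1) f=1→J1  6|3|2
+link6  7|3|2
PS(2,6) f=2→J2  7|3|3
+link7  8|3|3
C(7,6) f=2→J2  8|3|4
PS(4,7) f=2→J2  8|3|5
+link8  9|3|5
C(1,6) f=2→J2  9|3|6
C(7,8) f=2→J2  9|3|7
+link9  10|3|7
R(5,9) f=1→J1  10|4|7
M = 3(10−1)−2·4−7 = 27−8−7 = 12

M = 12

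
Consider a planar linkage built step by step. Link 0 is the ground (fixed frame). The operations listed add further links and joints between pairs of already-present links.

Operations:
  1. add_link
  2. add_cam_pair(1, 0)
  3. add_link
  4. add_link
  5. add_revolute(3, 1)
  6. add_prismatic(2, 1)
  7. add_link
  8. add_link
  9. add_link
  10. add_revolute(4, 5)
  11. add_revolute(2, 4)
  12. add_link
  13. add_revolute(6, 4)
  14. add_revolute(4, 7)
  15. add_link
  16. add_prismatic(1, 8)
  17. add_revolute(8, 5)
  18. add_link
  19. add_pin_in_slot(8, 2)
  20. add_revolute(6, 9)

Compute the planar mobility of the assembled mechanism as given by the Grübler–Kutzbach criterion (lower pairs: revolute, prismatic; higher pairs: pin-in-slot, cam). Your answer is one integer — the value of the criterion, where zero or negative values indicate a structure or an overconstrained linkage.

ground; <1,0,0>
#1 <2,0,0>
C:1↔0 J2 <2,0,1>
#2 <3,0,1>
#3 <4,0,1>
R:3↔1 J1 <4,1,1>
P:2↔1 J1 <4,2,1>
#4 <5,2,1>
#5 <6,2,1>
#6 <7,2,1>
R:4↔5 J1 <7,3,1>
R:2↔4 J1 <7,4,1>
#7 <8,4,1>
R:6↔4 J1 <8,5,1>
R:4↔7 J1 <8,6,1>
#8 <9,6,1>
P:1↔8 J1 <9,7,1>
R:8↔5 J1 <9,8,1>
#9 <10,8,1>
PS:8↔2 J2 <10,8,2>
R:6↔9 J1 <10,9,2>
3×9 − 2×9 − 1×2 = 7

M = 7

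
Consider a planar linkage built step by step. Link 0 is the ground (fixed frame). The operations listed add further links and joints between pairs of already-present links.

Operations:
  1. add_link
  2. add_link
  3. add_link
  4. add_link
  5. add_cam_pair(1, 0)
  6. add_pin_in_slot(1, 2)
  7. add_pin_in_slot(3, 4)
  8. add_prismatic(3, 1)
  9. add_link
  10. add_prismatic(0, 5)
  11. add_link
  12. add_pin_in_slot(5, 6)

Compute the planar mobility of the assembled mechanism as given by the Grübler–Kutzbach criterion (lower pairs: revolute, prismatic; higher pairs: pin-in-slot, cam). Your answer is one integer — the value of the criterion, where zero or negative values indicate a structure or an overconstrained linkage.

M = 10

[1;0;0] (link 0 is ground)
L+ [2;0;0]
L+ [3;0;0]
L+ [4;0;0]
L+ [5;0;0]
C(1,0)∈J2 [5;0;1]
PS(1,2)∈J2 [5;0;2]
PS(3,4)∈J2 [5;0;3]
P(3,1)∈J1 [5;1;3]
L+ [6;1;3]
P(0,5)∈J1 [6;2;3]
L+ [7;2;3]
PS(5,6)∈J2 [7;2;4]
mobility = 18 − 4 − 4 = 10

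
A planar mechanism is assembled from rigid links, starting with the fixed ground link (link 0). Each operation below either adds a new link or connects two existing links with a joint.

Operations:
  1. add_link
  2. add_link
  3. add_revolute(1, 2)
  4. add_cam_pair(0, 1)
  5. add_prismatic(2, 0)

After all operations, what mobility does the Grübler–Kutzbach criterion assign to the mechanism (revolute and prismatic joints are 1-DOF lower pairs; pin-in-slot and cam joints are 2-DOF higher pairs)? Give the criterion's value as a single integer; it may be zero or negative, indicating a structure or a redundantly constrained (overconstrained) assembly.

M = 1

ground; <1,0,0>
#1 <2,0,0>
#2 <3,0,0>
R:1↔2 J1 <3,1,0>
C:0↔1 J2 <3,1,1>
P:2↔0 J1 <3,2,1>
3×2 − 2×2 − 1×1 = 1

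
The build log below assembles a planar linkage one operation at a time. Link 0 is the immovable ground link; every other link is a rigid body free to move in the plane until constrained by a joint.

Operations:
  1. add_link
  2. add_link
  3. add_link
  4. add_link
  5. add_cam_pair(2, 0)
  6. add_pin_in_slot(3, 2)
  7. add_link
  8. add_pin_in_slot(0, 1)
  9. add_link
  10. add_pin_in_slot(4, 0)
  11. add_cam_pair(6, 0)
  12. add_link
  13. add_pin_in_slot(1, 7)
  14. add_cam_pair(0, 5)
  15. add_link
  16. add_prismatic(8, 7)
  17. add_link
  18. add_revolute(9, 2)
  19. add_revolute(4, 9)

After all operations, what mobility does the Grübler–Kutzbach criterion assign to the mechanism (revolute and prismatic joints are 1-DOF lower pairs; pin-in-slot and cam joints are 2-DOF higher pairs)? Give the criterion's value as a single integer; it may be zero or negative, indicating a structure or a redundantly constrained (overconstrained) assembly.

M = 14

link 0 = ground. State L|J1|J2 = 1|0|0
+link1  2|0|0
+link2  3|0|0
+link3  4|0|0
+link4  5|0|0
C(2,0) f=2→J2  5|0|1
PS(3,2) f=2→J2  5|0|2
+link5  6|0|2
PS(0,1) f=2→J2  6|0|3
+link6  7|0|3
PS(4,0) f=2→J2  7|0|4
C(6,0) f=2→J2  7|0|5
+link7  8|0|5
PS(1,7) f=2→J2  8|0|6
C(0,5) f=2→J2  8|0|7
+link8  9|0|7
P(8,7) f=1→J1  9|1|7
+link9  10|1|7
R(9,2) f=1→J1  10|2|7
R(4,9) f=1→J1  10|3|7
M = 3(10−1)−2·3−7 = 27−6−7 = 14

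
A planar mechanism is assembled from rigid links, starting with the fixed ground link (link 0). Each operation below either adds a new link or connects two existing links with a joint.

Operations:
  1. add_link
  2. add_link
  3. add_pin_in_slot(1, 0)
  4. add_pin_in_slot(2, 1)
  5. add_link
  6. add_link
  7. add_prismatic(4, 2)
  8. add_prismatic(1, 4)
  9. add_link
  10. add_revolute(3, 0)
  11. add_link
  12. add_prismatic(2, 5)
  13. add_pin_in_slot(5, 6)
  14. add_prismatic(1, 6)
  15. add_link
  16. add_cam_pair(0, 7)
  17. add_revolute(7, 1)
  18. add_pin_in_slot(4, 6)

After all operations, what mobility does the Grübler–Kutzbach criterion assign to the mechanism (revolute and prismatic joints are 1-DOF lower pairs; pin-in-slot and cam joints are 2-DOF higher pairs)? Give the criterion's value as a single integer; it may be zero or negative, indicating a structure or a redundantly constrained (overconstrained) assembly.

M = 4

link 0 = ground. State L|J1|J2 = 1|0|0
+link1  2|0|0
+link2  3|0|0
PS(1,0) f=2→J2  3|0|1
PS(2,1) f=2→J2  3|0|2
+link3  4|0|2
+link4  5|0|2
P(4,2) f=1→J1  5|1|2
P(1,4) f=1→J1  5|2|2
+link5  6|2|2
R(3,0) f=1→J1  6|3|2
+link6  7|3|2
P(2,5) f=1→J1  7|4|2
PS(5,6) f=2→J2  7|4|3
P(1,6) f=1→J1  7|5|3
+link7  8|5|3
C(0,7) f=2→J2  8|5|4
R(7,1) f=1→J1  8|6|4
PS(4,6) f=2→J2  8|6|5
M = 3(8−1)−2·6−5 = 21−12−5 = 4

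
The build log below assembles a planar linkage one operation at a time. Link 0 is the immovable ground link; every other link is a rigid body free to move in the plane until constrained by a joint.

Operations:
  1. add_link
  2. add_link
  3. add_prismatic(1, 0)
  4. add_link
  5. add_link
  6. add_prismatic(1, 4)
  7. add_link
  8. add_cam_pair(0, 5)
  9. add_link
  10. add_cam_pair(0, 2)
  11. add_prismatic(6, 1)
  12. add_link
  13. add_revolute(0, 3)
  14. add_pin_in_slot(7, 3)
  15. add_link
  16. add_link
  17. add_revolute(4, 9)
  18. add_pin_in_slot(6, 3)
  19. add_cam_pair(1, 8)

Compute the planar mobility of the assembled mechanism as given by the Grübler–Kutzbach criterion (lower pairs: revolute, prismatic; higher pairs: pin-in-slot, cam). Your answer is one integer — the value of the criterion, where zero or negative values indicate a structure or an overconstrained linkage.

(L,J1,J2)=(1,0,0); link0 fixed
link1: (2,0,0)
link2: (3,0,0)
P 1-0 [J1]: (3,1,0)
link3: (4,1,0)
link4: (5,1,0)
P 1-4 [J1]: (5,2,0)
link5: (6,2,0)
C 0-5 [J2]: (6,2,1)
link6: (7,2,1)
C 0-2 [J2]: (7,2,2)
P 6-1 [J1]: (7,3,2)
link7: (8,3,2)
R 0-3 [J1]: (8,4,2)
PS 7-3 [J2]: (8,4,3)
link8: (9,4,3)
link9: (10,4,3)
R 4-9 [J1]: (10,5,3)
PS 6-3 [J2]: (10,5,4)
C 1-8 [J2]: (10,5,5)
Grübler: 3·9 − 2·5 − 5 = 12

M = 12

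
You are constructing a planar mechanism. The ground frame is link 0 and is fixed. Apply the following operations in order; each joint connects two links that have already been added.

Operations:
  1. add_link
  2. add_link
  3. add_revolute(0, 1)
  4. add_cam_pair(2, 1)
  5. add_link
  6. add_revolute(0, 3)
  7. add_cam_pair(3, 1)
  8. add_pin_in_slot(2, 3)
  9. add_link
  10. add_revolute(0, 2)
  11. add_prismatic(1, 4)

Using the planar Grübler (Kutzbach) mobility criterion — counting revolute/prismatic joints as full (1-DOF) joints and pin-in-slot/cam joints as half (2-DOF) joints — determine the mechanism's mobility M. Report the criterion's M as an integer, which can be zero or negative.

M = 1

link 0 = ground. State L|J1|J2 = 1|0|0
+link1  2|0|0
+link2  3|0|0
R(0,1) f=1→J1  3|1|0
C(2,1) f=2→J2  3|1|1
+link3  4|1|1
R(0,3) f=1→J1  4|2|1
C(3,1) f=2→J2  4|2|2
PS(2,3) f=2→J2  4|2|3
+link4  5|2|3
R(0,2) f=1→J1  5|3|3
P(1,4) f=1→J1  5|4|3
M = 3(5−1)−2·4−3 = 12−8−3 = 1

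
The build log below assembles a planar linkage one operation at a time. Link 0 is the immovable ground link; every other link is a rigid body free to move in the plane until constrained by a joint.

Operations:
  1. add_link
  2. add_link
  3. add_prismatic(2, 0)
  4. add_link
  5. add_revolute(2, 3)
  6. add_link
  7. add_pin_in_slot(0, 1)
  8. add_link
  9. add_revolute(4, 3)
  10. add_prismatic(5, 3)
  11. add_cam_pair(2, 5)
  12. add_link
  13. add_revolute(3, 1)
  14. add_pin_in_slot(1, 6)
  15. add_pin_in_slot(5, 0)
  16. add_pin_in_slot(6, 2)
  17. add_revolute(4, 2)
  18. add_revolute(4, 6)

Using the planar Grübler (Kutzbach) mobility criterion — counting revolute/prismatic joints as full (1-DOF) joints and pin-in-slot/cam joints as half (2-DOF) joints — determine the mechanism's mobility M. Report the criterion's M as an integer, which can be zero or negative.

link 0 = ground. State L|J1|J2 = 1|0|0
+link1  2|0|0
+link2  3|0|0
P(2,0) f=1→J1  3|1|0
+link3  4|1|0
R(2,3) f=1→J1  4|2|0
+link4  5|2|0
PS(0,1) f=2→J2  5|2|1
+link5  6|2|1
R(4,3) f=1→J1  6|3|1
P(5,3) f=1→J1  6|4|1
C(2,5) f=2→J2  6|4|2
+link6  7|4|2
R(3,1) f=1→J1  7|5|2
PS(1,6) f=2→J2  7|5|3
PS(5,0) f=2→J2  7|5|4
PS(6,2) f=2→J2  7|5|5
R(4,2) f=1→J1  7|6|5
R(4,6) f=1→J1  7|7|5
M = 3(7−1)−2·7−5 = 18−14−5 = -1

M = -1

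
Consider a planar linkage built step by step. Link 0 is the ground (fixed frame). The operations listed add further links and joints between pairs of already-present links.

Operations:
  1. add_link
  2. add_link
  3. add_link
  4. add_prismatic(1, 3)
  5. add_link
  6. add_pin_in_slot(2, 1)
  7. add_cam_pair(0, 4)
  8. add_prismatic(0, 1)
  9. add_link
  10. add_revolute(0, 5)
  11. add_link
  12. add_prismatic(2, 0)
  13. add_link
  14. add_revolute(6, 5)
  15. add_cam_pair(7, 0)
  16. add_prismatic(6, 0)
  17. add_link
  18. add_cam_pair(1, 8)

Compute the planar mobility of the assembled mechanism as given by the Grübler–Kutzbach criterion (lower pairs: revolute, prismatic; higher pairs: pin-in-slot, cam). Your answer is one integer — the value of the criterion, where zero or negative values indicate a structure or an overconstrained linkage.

M = 8

link 0 = ground. State L|J1|J2 = 1|0|0
+link1  2|0|0
+link2  3|0|0
+link3  4|0|0
P(1,3) f=1→J1  4|1|0
+link4  5|1|0
PS(2,1) f=2→J2  5|1|1
C(0,4) f=2→J2  5|1|2
P(0,1) f=1→J1  5|2|2
+link5  6|2|2
R(0,5) f=1→J1  6|3|2
+link6  7|3|2
P(2,0) f=1→J1  7|4|2
+link7  8|4|2
R(6,5) f=1→J1  8|5|2
C(7,0) f=2→J2  8|5|3
P(6,0) f=1→J1  8|6|3
+link8  9|6|3
C(1,8) f=2→J2  9|6|4
M = 3(9−1)−2·6−4 = 24−12−4 = 8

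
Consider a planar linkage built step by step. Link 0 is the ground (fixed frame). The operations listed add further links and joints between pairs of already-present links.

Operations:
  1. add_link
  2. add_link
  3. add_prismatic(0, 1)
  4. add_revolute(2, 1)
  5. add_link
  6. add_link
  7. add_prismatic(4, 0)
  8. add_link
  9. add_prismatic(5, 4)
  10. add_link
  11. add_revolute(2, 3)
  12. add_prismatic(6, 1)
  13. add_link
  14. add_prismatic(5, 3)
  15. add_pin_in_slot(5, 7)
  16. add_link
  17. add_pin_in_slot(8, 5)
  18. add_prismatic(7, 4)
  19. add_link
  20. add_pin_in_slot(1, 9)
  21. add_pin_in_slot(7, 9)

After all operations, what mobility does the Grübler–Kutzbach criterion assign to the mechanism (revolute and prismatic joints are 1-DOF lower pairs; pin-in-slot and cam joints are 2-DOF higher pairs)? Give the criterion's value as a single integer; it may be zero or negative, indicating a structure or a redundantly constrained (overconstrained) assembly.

link 0 = ground. State L|J1|J2 = 1|0|0
+link1  2|0|0
+link2  3|0|0
P(0,1) f=1→J1  3|1|0
R(2,1) f=1→J1  3|2|0
+link3  4|2|0
+link4  5|2|0
P(4,0) f=1→J1  5|3|0
+link5  6|3|0
P(5,4) f=1→J1  6|4|0
+link6  7|4|0
R(2,3) f=1→J1  7|5|0
P(6,1) f=1→J1  7|6|0
+link7  8|6|0
P(5,3) f=1→J1  8|7|0
PS(5,7) f=2→J2  8|7|1
+link8  9|7|1
PS(8,5) f=2→J2  9|7|2
P(7,4) f=1→J1  9|8|2
+link9  10|8|2
PS(1,9) f=2→J2  10|8|3
PS(7,9) f=2→J2  10|8|4
M = 3(10−1)−2·8−4 = 27−16−4 = 7

M = 7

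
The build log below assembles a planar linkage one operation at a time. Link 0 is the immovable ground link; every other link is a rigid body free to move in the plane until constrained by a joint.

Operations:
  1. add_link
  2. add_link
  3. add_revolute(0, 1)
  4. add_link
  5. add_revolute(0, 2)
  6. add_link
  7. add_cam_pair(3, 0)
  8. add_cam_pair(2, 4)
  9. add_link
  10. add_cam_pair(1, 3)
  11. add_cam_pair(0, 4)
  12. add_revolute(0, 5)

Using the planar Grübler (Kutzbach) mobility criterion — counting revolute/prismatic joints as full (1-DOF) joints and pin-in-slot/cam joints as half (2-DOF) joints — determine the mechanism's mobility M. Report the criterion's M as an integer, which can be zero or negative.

M = 5

link 0 = ground. State L|J1|J2 = 1|0|0
+link1  2|0|0
+link2  3|0|0
R(0,1) f=1→J1  3|1|0
+link3  4|1|0
R(0,2) f=1→J1  4|2|0
+link4  5|2|0
C(3,0) f=2→J2  5|2|1
C(2,4) f=2→J2  5|2|2
+link5  6|2|2
C(1,3) f=2→J2  6|2|3
C(0,4) f=2→J2  6|2|4
R(0,5) f=1→J1  6|3|4
M = 3(6−1)−2·3−4 = 15−6−4 = 5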